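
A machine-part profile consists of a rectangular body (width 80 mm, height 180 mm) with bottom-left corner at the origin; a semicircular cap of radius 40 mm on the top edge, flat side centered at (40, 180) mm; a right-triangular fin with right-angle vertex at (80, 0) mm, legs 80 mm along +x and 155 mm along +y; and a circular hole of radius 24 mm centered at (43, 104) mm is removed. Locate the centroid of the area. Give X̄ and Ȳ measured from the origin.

X̄ = 59.15 mm, Ȳ = 90.28 mm

rectangular body: A = 80 × 180 = 14400.00, centroid at (40.00, 90.00).
semicircular top: A = ½π·40² = 2513.27, centroid at (40.00, 196.98).
triangular fin: A = ½·80·155 = 6200.00, centroid at (106.67, 51.67).
hole: A = −π·24² = -1809.56, centroid at (43.00, 104.00).
ΣA = 21303.72 mm²
ΣAX̄ = (14400.00)(40.00) + (2513.27)(40.00) + (6200.00)(106.67) + (-1809.56)(43.00) = 1260053.33 mm³
ΣAȲ = (14400.00)(90.00) + (2513.27)(196.98) + (6200.00)(51.67) + (-1809.56)(104.00) = 1923195.38 mm³
X̄ = 1260053.33 / 21303.72 = 59.15 mm
Ȳ = 1923195.38 / 21303.72 = 90.28 mm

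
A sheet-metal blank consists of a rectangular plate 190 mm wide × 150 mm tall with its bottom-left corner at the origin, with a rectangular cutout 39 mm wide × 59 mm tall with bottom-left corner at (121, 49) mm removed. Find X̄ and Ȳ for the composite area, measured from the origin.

X̄ = 91.00 mm, Ȳ = 74.69 mm

Part | A | x̄ᵢ | ȳᵢ | A·x̄ᵢ | A·ȳᵢ
plate | 28500.00 | 95.00 | 75.00 | 2707500.00 | 2137500.00
hole | -2301.00 | 140.50 | 78.50 | -323290.50 | -180628.50
Σ | 26199.00 |  |  | 2384209.50 | 1956871.50
X̄ = 2384209.50 / 26199.00 = 91.00 mm
Ȳ = 1956871.50 / 26199.00 = 74.69 mm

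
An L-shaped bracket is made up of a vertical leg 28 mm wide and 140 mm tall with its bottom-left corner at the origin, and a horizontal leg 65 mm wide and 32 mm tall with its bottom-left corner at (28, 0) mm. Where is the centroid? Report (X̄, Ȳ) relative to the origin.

X̄ = 30.12 mm, Ȳ = 51.28 mm

vertical leg: A = 28 × 140 = 3920.00, centroid at (14.00, 70.00).
horizontal leg: A = 65 × 32 = 2080.00, centroid at (60.50, 16.00).
ΣA = 6000.00 mm², ΣAX̄ = 180720.00 mm³, ΣAȲ = 307680.00 mm³.
X̄ = 180720.00/6000.00 = 30.12 mm; Ȳ = 307680.00/6000.00 = 51.28 mm.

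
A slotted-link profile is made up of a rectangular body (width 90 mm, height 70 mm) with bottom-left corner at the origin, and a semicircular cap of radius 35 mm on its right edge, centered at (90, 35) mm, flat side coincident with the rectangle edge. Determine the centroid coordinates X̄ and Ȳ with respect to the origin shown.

Part | A | x̄ᵢ | ȳᵢ | A·x̄ᵢ | A·ȳᵢ
rectangular body | 6300.00 | 45.00 | 35.00 | 283500.00 | 220500.00
semicircular end | 1924.23 | 104.85 | 35.00 | 201763.63 | 67347.89
Σ | 8224.23 |  |  | 485263.63 | 287847.89
X̄ = 485263.63 / 8224.23 = 59.00 mm
Ȳ = 287847.89 / 8224.23 = 35.00 mm

X̄ = 59.00 mm, Ȳ = 35.00 mm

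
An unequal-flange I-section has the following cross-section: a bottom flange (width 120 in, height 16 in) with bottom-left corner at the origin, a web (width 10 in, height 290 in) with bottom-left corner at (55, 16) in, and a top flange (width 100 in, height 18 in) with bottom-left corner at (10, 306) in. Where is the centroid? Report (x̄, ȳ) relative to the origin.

x̄ = 60.00 in, ȳ = 158.50 in

bottom flange: A = 120 × 16 = 1920.00, centroid at (60.00, 8.00).
web: A = 10 × 290 = 2900.00, centroid at (60.00, 161.00).
top flange: A = 100 × 18 = 1800.00, centroid at (60.00, 315.00).
ΣA = 6620.00 in²
ΣAx̄ = (1920.00)(60.00) + (2900.00)(60.00) + (1800.00)(60.00) = 397200.00 in³
ΣAȳ = (1920.00)(8.00) + (2900.00)(161.00) + (1800.00)(315.00) = 1049260.00 in³
x̄ = 397200.00 / 6620.00 = 60.00 in
ȳ = 1049260.00 / 6620.00 = 158.50 in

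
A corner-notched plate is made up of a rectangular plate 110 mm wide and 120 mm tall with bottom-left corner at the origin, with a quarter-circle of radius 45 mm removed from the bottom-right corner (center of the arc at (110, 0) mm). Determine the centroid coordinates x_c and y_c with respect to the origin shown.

plate: A = 110 × 120 = 13200.00, centroid at (55.00, 60.00).
removed quarter-circle: A = −¼π·45² = -1590.43, centroid at (90.90, 19.10).
ΣA = 11609.57 mm²
ΣAx_c = (13200.00)(55.00) + (-1590.43)(90.90) = 581427.56 mm³
ΣAy_c = (13200.00)(60.00) + (-1590.43)(19.10) = 761625.00 mm³
x_c = 581427.56 / 11609.57 = 50.08 mm
y_c = 761625.00 / 11609.57 = 65.60 mm

x_c = 50.08 mm, y_c = 65.60 mm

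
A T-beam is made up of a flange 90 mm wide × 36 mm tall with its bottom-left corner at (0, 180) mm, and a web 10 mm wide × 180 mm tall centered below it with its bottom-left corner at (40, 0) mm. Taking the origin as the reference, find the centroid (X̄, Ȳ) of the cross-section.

web: A = 10 × 180 = 1800.00, centroid at (45.00, 90.00).
flange: A = 90 × 36 = 3240.00, centroid at (45.00, 198.00).
ΣA = 5040.00 mm², ΣAX̄ = 226800.00 mm³, ΣAȲ = 803520.00 mm³.
X̄ = 226800.00/5040.00 = 45.00 mm; Ȳ = 803520.00/5040.00 = 159.43 mm.

X̄ = 45.00 mm, Ȳ = 159.43 mm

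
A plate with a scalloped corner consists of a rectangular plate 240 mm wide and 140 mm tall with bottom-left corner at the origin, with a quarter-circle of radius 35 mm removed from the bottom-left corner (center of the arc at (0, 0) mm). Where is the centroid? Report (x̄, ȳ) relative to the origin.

Part | A | x̄ᵢ | ȳᵢ | A·x̄ᵢ | A·ȳᵢ
plate | 33600.00 | 120.00 | 70.00 | 4032000.00 | 2352000.00
removed quarter-circle | -962.11 | 14.85 | 14.85 | -14291.67 | -14291.67
Σ | 32637.89 |  |  | 4017708.33 | 2337708.33
x̄ = 4017708.33 / 32637.89 = 123.10 mm
ȳ = 2337708.33 / 32637.89 = 71.63 mm

x̄ = 123.10 mm, ȳ = 71.63 mm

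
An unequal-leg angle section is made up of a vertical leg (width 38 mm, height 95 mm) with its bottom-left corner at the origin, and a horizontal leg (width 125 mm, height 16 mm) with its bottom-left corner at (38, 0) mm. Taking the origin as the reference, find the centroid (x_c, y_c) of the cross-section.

vertical leg: A = 38 × 95 = 3610.00, centroid at (19.00, 47.50).
horizontal leg: A = 125 × 16 = 2000.00, centroid at (100.50, 8.00).
ΣA = 5610.00 mm², ΣAx_c = 269590.00 mm³, ΣAy_c = 187475.00 mm³.
x_c = 269590.00/5610.00 = 48.06 mm; y_c = 187475.00/5610.00 = 33.42 mm.

x_c = 48.06 mm, y_c = 33.42 mm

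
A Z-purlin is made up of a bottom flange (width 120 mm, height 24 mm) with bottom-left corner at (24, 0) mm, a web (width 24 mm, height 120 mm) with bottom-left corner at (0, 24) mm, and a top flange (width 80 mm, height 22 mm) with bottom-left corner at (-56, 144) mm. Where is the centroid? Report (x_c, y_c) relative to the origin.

bottom flange: A = 120 × 24 = 2880.00, centroid at (84.00, 12.00).
web: A = 24 × 120 = 2880.00, centroid at (12.00, 84.00).
top flange: A = 80 × 22 = 1760.00, centroid at (-16.00, 155.00).
ΣA = 7520.00 mm², ΣAx_c = 248320.00 mm³, ΣAy_c = 549280.00 mm³.
x_c = 248320.00/7520.00 = 33.02 mm; y_c = 549280.00/7520.00 = 73.04 mm.

x_c = 33.02 mm, y_c = 73.04 mm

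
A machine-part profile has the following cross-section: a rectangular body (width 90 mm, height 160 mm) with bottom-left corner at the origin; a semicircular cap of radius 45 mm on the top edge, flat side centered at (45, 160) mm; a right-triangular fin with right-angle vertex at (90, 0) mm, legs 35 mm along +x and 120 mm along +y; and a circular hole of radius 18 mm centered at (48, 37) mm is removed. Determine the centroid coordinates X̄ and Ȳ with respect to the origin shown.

X̄ = 51.21 mm, Ȳ = 94.73 mm

rectangular body: A = 90 × 160 = 14400.00, centroid at (45.00, 80.00).
semicircular top: A = ½π·45² = 3180.86, centroid at (45.00, 179.10).
triangular fin: A = ½·35·120 = 2100.00, centroid at (101.67, 40.00).
hole: A = −π·18² = -1017.88, centroid at (48.00, 37.00).
ΣA = 18662.99 mm², ΣAX̄ = 955780.77 mm³, ΣAȲ = 1768026.60 mm³.
X̄ = 955780.77/18662.99 = 51.21 mm; Ȳ = 1768026.60/18662.99 = 94.73 mm.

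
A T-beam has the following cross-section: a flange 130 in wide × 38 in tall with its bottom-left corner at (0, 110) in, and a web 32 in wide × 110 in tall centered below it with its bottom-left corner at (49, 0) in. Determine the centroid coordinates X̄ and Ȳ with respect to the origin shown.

X̄ = 65.00 in, Ȳ = 98.21 in

web: A = 32 × 110 = 3520.00, centroid at (65.00, 55.00).
flange: A = 130 × 38 = 4940.00, centroid at (65.00, 129.00).
ΣA = 8460.00 in², ΣAX̄ = 549900.00 in³, ΣAȲ = 830860.00 in³.
X̄ = 549900.00/8460.00 = 65.00 in; Ȳ = 830860.00/8460.00 = 98.21 in.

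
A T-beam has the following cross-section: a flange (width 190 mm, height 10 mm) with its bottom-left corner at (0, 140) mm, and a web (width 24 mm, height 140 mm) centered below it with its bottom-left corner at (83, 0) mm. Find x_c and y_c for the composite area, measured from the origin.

web: A = 24 × 140 = 3360.00, centroid at (95.00, 70.00).
flange: A = 190 × 10 = 1900.00, centroid at (95.00, 145.00).
ΣA = 5260.00 mm², ΣAx_c = 499700.00 mm³, ΣAy_c = 510700.00 mm³.
x_c = 499700.00/5260.00 = 95.00 mm; y_c = 510700.00/5260.00 = 97.09 mm.

x_c = 95.00 mm, y_c = 97.09 mm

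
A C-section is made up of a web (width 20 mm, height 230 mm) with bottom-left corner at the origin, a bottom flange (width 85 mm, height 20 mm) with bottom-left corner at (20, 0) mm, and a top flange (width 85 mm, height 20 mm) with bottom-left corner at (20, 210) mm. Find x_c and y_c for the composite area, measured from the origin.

x_c = 32.31 mm, y_c = 115.00 mm

web: A = 20 × 230 = 4600.00, centroid at (10.00, 115.00).
bottom flange: A = 85 × 20 = 1700.00, centroid at (62.50, 10.00).
top flange: A = 85 × 20 = 1700.00, centroid at (62.50, 220.00).
ΣA = 8000.00 mm²
ΣAx_c = (4600.00)(10.00) + (1700.00)(62.50) + (1700.00)(62.50) = 258500.00 mm³
ΣAy_c = (4600.00)(115.00) + (1700.00)(10.00) + (1700.00)(220.00) = 920000.00 mm³
x_c = 258500.00 / 8000.00 = 32.31 mm
y_c = 920000.00 / 8000.00 = 115.00 mm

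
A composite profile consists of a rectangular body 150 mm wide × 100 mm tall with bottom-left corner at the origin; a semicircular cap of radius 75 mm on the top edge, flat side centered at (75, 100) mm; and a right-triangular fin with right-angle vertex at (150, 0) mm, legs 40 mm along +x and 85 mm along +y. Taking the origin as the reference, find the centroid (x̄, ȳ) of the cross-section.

x̄ = 80.88 mm, ȳ = 76.87 mm

rectangular body: A = 150 × 100 = 15000.00, centroid at (75.00, 50.00).
semicircular top: A = ½π·75² = 8835.73, centroid at (75.00, 131.83).
triangular fin: A = ½·40·85 = 1700.00, centroid at (163.33, 28.33).
ΣA = 25535.73 mm²
ΣAx̄ = (15000.00)(75.00) + (8835.73)(75.00) + (1700.00)(163.33) = 2065346.37 mm³
ΣAȳ = (15000.00)(50.00) + (8835.73)(131.83) + (1700.00)(28.33) = 1962989.60 mm³
x̄ = 2065346.37 / 25535.73 = 80.88 mm
ȳ = 1962989.60 / 25535.73 = 76.87 mm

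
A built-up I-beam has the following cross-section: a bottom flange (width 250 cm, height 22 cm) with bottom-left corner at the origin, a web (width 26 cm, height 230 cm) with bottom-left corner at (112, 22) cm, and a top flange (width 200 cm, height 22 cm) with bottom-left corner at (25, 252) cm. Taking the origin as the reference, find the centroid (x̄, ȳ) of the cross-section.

x̄ = 125.00 cm, ȳ = 128.27 cm

bottom flange: A = 250 × 22 = 5500.00, centroid at (125.00, 11.00).
web: A = 26 × 230 = 5980.00, centroid at (125.00, 137.00).
top flange: A = 200 × 22 = 4400.00, centroid at (125.00, 263.00).
ΣA = 15880.00 cm²
ΣAx̄ = (5500.00)(125.00) + (5980.00)(125.00) + (4400.00)(125.00) = 1985000.00 cm³
ΣAȳ = (5500.00)(11.00) + (5980.00)(137.00) + (4400.00)(263.00) = 2036960.00 cm³
x̄ = 1985000.00 / 15880.00 = 125.00 cm
ȳ = 2036960.00 / 15880.00 = 128.27 cm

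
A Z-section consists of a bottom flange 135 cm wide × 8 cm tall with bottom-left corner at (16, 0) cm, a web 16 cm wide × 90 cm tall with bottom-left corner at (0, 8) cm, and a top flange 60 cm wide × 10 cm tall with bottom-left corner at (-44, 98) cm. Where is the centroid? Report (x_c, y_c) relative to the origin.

x_c = 29.90 cm, y_c = 45.65 cm

bottom flange: A = 135 × 8 = 1080.00, centroid at (83.50, 4.00).
web: A = 16 × 90 = 1440.00, centroid at (8.00, 53.00).
top flange: A = 60 × 10 = 600.00, centroid at (-14.00, 103.00).
ΣA = 3120.00 cm², ΣAx_c = 93300.00 cm³, ΣAy_c = 142440.00 cm³.
x_c = 93300.00/3120.00 = 29.90 cm; y_c = 142440.00/3120.00 = 45.65 cm.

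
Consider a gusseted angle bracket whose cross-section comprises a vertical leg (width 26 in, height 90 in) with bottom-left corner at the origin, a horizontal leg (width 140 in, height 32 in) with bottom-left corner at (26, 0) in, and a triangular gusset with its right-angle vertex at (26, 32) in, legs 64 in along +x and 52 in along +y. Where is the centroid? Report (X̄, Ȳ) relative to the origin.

vertical leg: A = 26 × 90 = 2340.00, centroid at (13.00, 45.00).
horizontal leg: A = 140 × 32 = 4480.00, centroid at (96.00, 16.00).
gusset: A = ½·64·52 = 1664.00, centroid at (47.33, 49.33).
ΣA = 8484.00 in²
ΣAX̄ = (2340.00)(13.00) + (4480.00)(96.00) + (1664.00)(47.33) = 539262.67 in³
ΣAȲ = (2340.00)(45.00) + (4480.00)(16.00) + (1664.00)(49.33) = 259070.67 in³
X̄ = 539262.67 / 8484.00 = 63.56 in
Ȳ = 259070.67 / 8484.00 = 30.54 in

X̄ = 63.56 in, Ȳ = 30.54 in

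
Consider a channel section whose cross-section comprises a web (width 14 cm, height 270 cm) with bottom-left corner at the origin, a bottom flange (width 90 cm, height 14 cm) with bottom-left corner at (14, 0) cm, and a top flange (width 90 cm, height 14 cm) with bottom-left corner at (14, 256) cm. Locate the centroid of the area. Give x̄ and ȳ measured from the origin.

web: A = 14 × 270 = 3780.00, centroid at (7.00, 135.00).
bottom flange: A = 90 × 14 = 1260.00, centroid at (59.00, 7.00).
top flange: A = 90 × 14 = 1260.00, centroid at (59.00, 263.00).
ΣA = 6300.00 cm²
ΣAx̄ = (3780.00)(7.00) + (1260.00)(59.00) + (1260.00)(59.00) = 175140.00 cm³
ΣAȳ = (3780.00)(135.00) + (1260.00)(7.00) + (1260.00)(263.00) = 850500.00 cm³
x̄ = 175140.00 / 6300.00 = 27.80 cm
ȳ = 850500.00 / 6300.00 = 135.00 cm

x̄ = 27.80 cm, ȳ = 135.00 cm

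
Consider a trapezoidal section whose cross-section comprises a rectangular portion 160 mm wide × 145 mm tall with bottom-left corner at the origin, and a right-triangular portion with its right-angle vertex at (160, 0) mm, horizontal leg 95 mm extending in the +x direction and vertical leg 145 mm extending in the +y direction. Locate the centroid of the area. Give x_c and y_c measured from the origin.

rectangular portion: A = 160 × 145 = 23200.00, centroid at (80.00, 72.50).
triangular portion: A = ½·95·145 = 6887.50, centroid at (191.67, 48.33).
ΣA = 30087.50 mm²
ΣAx_c = (23200.00)(80.00) + (6887.50)(191.67) = 3176104.17 mm³
ΣAy_c = (23200.00)(72.50) + (6887.50)(48.33) = 2014895.83 mm³
x_c = 3176104.17 / 30087.50 = 105.56 mm
y_c = 2014895.83 / 30087.50 = 66.97 mm

x_c = 105.56 mm, y_c = 66.97 mm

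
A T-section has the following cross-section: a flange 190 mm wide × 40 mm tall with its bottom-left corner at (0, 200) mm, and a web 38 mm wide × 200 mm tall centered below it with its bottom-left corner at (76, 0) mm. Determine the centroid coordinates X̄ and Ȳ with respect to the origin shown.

X̄ = 95.00 mm, Ȳ = 160.00 mm

Part | A | x̄ᵢ | ȳᵢ | A·x̄ᵢ | A·ȳᵢ
web | 7600.00 | 95.00 | 100.00 | 722000.00 | 760000.00
flange | 7600.00 | 95.00 | 220.00 | 722000.00 | 1672000.00
Σ | 15200.00 |  |  | 1444000.00 | 2432000.00
X̄ = 1444000.00 / 15200.00 = 95.00 mm
Ȳ = 2432000.00 / 15200.00 = 160.00 mm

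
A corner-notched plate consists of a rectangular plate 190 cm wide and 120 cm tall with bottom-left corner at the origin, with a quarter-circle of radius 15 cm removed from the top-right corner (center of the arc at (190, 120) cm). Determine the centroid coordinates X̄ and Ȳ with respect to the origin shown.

plate: A = 190 × 120 = 22800.00, centroid at (95.00, 60.00).
removed quarter-circle: A = −¼π·15² = -176.71, centroid at (183.63, 113.63).
ΣA = 22623.29 cm²
ΣAX̄ = (22800.00)(95.00) + (-176.71)(183.63) = 2133549.23 cm³
ΣAȲ = (22800.00)(60.00) + (-176.71)(113.63) = 1347919.25 cm³
X̄ = 2133549.23 / 22623.29 = 94.31 cm
Ȳ = 1347919.25 / 22623.29 = 59.58 cm

X̄ = 94.31 cm, Ȳ = 59.58 cm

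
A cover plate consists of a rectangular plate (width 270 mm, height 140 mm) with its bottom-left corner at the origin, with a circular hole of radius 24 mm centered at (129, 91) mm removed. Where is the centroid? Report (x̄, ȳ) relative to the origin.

plate: A = 270 × 140 = 37800.00, centroid at (135.00, 70.00).
hole: A = −π·24² = -1809.56, centroid at (129.00, 91.00).
ΣA = 35990.44 mm²
ΣAx̄ = (37800.00)(135.00) + (-1809.56)(129.00) = 4869567.10 mm³
ΣAȳ = (37800.00)(70.00) + (-1809.56)(91.00) = 2481330.28 mm³
x̄ = 4869567.10 / 35990.44 = 135.30 mm
ȳ = 2481330.28 / 35990.44 = 68.94 mm

x̄ = 135.30 mm, ȳ = 68.94 mm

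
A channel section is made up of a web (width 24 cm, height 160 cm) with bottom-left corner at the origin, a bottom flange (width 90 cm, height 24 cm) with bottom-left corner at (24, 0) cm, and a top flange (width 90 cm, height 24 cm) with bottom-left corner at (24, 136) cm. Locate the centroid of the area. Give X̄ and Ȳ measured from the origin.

X̄ = 42.18 cm, Ȳ = 80.00 cm

web: A = 24 × 160 = 3840.00, centroid at (12.00, 80.00).
bottom flange: A = 90 × 24 = 2160.00, centroid at (69.00, 12.00).
top flange: A = 90 × 24 = 2160.00, centroid at (69.00, 148.00).
ΣA = 8160.00 cm²
ΣAX̄ = (3840.00)(12.00) + (2160.00)(69.00) + (2160.00)(69.00) = 344160.00 cm³
ΣAȲ = (3840.00)(80.00) + (2160.00)(12.00) + (2160.00)(148.00) = 652800.00 cm³
X̄ = 344160.00 / 8160.00 = 42.18 cm
Ȳ = 652800.00 / 8160.00 = 80.00 cm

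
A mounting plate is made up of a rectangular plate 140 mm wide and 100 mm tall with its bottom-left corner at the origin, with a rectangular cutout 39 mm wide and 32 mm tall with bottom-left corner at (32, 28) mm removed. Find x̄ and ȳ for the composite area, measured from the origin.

x̄ = 71.81 mm, ȳ = 50.59 mm

plate: A = 140 × 100 = 14000.00, centroid at (70.00, 50.00).
hole: A = −(39 × 32) = -1248.00, centroid at (51.50, 44.00).
ΣA = 12752.00 mm², ΣAx̄ = 915728.00 mm³, ΣAȳ = 645088.00 mm³.
x̄ = 915728.00/12752.00 = 71.81 mm; ȳ = 645088.00/12752.00 = 50.59 mm.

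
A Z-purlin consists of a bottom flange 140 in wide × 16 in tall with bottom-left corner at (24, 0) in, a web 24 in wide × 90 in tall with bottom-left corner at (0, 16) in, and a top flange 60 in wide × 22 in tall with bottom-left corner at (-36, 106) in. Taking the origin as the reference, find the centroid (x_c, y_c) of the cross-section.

Part | A | x̄ᵢ | ȳᵢ | A·x̄ᵢ | A·ȳᵢ
bottom flange | 2240.00 | 94.00 | 8.00 | 210560.00 | 17920.00
web | 2160.00 | 12.00 | 61.00 | 25920.00 | 131760.00
top flange | 1320.00 | -6.00 | 117.00 | -7920.00 | 154440.00
Σ | 5720.00 |  |  | 228560.00 | 304120.00
x_c = 228560.00 / 5720.00 = 39.96 in
y_c = 304120.00 / 5720.00 = 53.17 in

x_c = 39.96 in, y_c = 53.17 in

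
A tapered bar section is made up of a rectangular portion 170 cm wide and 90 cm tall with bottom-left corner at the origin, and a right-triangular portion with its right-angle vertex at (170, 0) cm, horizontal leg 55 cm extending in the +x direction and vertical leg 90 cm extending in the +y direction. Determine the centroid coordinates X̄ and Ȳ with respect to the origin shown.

X̄ = 99.39 cm, Ȳ = 42.91 cm

rectangular portion: A = 170 × 90 = 15300.00, centroid at (85.00, 45.00).
triangular portion: A = ½·55·90 = 2475.00, centroid at (188.33, 30.00).
ΣA = 17775.00 cm²
ΣAX̄ = (15300.00)(85.00) + (2475.00)(188.33) = 1766625.00 cm³
ΣAȲ = (15300.00)(45.00) + (2475.00)(30.00) = 762750.00 cm³
X̄ = 1766625.00 / 17775.00 = 99.39 cm
Ȳ = 762750.00 / 17775.00 = 42.91 cm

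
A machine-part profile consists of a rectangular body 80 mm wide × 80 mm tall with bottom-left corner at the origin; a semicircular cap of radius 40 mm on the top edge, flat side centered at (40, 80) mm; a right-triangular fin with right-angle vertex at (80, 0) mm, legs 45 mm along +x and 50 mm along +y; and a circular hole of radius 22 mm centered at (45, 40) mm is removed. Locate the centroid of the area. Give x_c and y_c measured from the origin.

Part | A | x̄ᵢ | ȳᵢ | A·x̄ᵢ | A·ȳᵢ
rectangular body | 6400.00 | 40.00 | 40.00 | 256000.00 | 256000.00
semicircular top | 2513.27 | 40.00 | 96.98 | 100530.96 | 243728.60
triangular fin | 1125.00 | 95.00 | 16.67 | 106875.00 | 18750.00
hole | -1520.53 | 45.00 | 40.00 | -68423.89 | -60821.23
Σ | 8517.74 |  |  | 394982.08 | 457657.36
x_c = 394982.08 / 8517.74 = 46.37 mm
y_c = 457657.36 / 8517.74 = 53.73 mm

x_c = 46.37 mm, y_c = 53.73 mm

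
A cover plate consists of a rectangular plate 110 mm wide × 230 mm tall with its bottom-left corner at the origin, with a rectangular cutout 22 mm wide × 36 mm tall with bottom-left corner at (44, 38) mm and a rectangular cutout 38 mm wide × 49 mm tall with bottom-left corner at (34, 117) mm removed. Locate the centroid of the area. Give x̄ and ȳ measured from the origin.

Part | A | x̄ᵢ | ȳᵢ | A·x̄ᵢ | A·ȳᵢ
plate | 25300.00 | 55.00 | 115.00 | 1391500.00 | 2909500.00
hole 1 | -792.00 | 55.00 | 56.00 | -43560.00 | -44352.00
hole 2 | -1862.00 | 53.00 | 141.50 | -98686.00 | -263473.00
Σ | 22646.00 |  |  | 1249254.00 | 2601675.00
x̄ = 1249254.00 / 22646.00 = 55.16 mm
ȳ = 2601675.00 / 22646.00 = 114.88 mm

x̄ = 55.16 mm, ȳ = 114.88 mm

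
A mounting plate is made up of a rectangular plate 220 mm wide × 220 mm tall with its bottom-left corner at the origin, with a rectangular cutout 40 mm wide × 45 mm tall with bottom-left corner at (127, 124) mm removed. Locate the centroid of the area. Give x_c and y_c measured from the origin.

Part | A | x̄ᵢ | ȳᵢ | A·x̄ᵢ | A·ȳᵢ
plate | 48400.00 | 110.00 | 110.00 | 5324000.00 | 5324000.00
hole | -1800.00 | 147.00 | 146.50 | -264600.00 | -263700.00
Σ | 46600.00 |  |  | 5059400.00 | 5060300.00
x_c = 5059400.00 / 46600.00 = 108.57 mm
y_c = 5060300.00 / 46600.00 = 108.59 mm

x_c = 108.57 mm, y_c = 108.59 mm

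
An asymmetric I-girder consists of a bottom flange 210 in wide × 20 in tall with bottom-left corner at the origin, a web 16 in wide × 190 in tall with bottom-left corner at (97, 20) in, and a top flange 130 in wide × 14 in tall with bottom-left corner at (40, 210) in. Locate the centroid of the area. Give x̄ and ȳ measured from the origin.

x̄ = 105.00 in, ȳ = 86.81 in

bottom flange: A = 210 × 20 = 4200.00, centroid at (105.00, 10.00).
web: A = 16 × 190 = 3040.00, centroid at (105.00, 115.00).
top flange: A = 130 × 14 = 1820.00, centroid at (105.00, 217.00).
ΣA = 9060.00 in², ΣAx̄ = 951300.00 in³, ΣAȳ = 786540.00 in³.
x̄ = 951300.00/9060.00 = 105.00 in; ȳ = 786540.00/9060.00 = 86.81 in.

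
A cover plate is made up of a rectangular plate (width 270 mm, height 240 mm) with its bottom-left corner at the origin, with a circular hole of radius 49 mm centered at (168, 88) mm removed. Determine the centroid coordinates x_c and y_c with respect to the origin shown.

Part | A | x̄ᵢ | ȳᵢ | A·x̄ᵢ | A·ȳᵢ
plate | 64800.00 | 135.00 | 120.00 | 8748000.00 | 7776000.00
hole | -7542.96 | 168.00 | 88.00 | -1267217.95 | -663780.83
Σ | 57257.04 |  |  | 7480782.05 | 7112219.17
x_c = 7480782.05 / 57257.04 = 130.65 mm
y_c = 7112219.17 / 57257.04 = 124.22 mm

x_c = 130.65 mm, y_c = 124.22 mm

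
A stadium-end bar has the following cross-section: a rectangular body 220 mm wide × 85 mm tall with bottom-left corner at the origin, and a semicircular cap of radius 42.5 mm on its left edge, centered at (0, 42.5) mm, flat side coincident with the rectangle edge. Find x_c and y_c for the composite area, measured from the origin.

x_c = 93.13 mm, y_c = 42.50 mm

rectangular body: A = 220 × 85 = 18700.00, centroid at (110.00, 42.50).
semicircular end: A = ½π·42.5² = 2837.25, centroid at (-18.04, 42.50).
ΣA = 21537.25 mm², ΣAx_c = 2005822.92 mm³, ΣAy_c = 915333.16 mm³.
x_c = 2005822.92/21537.25 = 93.13 mm; y_c = 915333.16/21537.25 = 42.50 mm.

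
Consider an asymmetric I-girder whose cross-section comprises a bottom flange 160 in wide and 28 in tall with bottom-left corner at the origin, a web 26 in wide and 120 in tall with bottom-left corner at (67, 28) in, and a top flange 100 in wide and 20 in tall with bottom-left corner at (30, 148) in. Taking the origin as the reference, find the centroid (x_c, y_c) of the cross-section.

bottom flange: A = 160 × 28 = 4480.00, centroid at (80.00, 14.00).
web: A = 26 × 120 = 3120.00, centroid at (80.00, 88.00).
top flange: A = 100 × 20 = 2000.00, centroid at (80.00, 158.00).
ΣA = 9600.00 in²
ΣAx_c = (4480.00)(80.00) + (3120.00)(80.00) + (2000.00)(80.00) = 768000.00 in³
ΣAy_c = (4480.00)(14.00) + (3120.00)(88.00) + (2000.00)(158.00) = 653280.00 in³
x_c = 768000.00 / 9600.00 = 80.00 in
y_c = 653280.00 / 9600.00 = 68.05 in

x_c = 80.00 in, y_c = 68.05 in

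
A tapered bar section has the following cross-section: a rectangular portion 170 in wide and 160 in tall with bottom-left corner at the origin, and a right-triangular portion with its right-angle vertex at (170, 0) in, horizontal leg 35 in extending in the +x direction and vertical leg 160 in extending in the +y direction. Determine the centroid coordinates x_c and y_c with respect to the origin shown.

x_c = 94.02 in, y_c = 77.51 in

rectangular portion: A = 170 × 160 = 27200.00, centroid at (85.00, 80.00).
triangular portion: A = ½·35·160 = 2800.00, centroid at (181.67, 53.33).
ΣA = 30000.00 in²
ΣAx_c = (27200.00)(85.00) + (2800.00)(181.67) = 2820666.67 in³
ΣAy_c = (27200.00)(80.00) + (2800.00)(53.33) = 2325333.33 in³
x_c = 2820666.67 / 30000.00 = 94.02 in
y_c = 2325333.33 / 30000.00 = 77.51 in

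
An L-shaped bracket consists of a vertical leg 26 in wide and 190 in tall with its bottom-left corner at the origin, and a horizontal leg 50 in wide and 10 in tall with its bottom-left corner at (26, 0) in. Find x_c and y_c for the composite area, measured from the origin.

vertical leg: A = 26 × 190 = 4940.00, centroid at (13.00, 95.00).
horizontal leg: A = 50 × 10 = 500.00, centroid at (51.00, 5.00).
ΣA = 5440.00 in², ΣAx_c = 89720.00 in³, ΣAy_c = 471800.00 in³.
x_c = 89720.00/5440.00 = 16.49 in; y_c = 471800.00/5440.00 = 86.73 in.

x_c = 16.49 in, y_c = 86.73 in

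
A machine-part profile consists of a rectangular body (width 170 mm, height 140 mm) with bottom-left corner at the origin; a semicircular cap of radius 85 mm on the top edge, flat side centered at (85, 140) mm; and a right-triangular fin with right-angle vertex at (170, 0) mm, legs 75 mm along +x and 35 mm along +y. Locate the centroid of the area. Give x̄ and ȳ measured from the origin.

x̄ = 88.96 mm, ȳ = 100.92 mm

rectangular body: A = 170 × 140 = 23800.00, centroid at (85.00, 70.00).
semicircular top: A = ½π·85² = 11349.00, centroid at (85.00, 176.08).
triangular fin: A = ½·75·35 = 1312.50, centroid at (195.00, 11.67).
ΣA = 36461.50 mm²
ΣAx̄ = (23800.00)(85.00) + (11349.00)(85.00) + (1312.50)(195.00) = 3243602.79 mm³
ΣAȳ = (23800.00)(70.00) + (11349.00)(176.08) + (1312.50)(11.67) = 3679589.65 mm³
x̄ = 3243602.79 / 36461.50 = 88.96 mm
ȳ = 3679589.65 / 36461.50 = 100.92 mm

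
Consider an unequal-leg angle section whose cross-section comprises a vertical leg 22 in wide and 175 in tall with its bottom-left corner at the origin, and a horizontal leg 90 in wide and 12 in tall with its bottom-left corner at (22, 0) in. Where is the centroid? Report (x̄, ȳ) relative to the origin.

x̄ = 23.27 in, ȳ = 69.65 in

Part | A | x̄ᵢ | ȳᵢ | A·x̄ᵢ | A·ȳᵢ
vertical leg | 3850.00 | 11.00 | 87.50 | 42350.00 | 336875.00
horizontal leg | 1080.00 | 67.00 | 6.00 | 72360.00 | 6480.00
Σ | 4930.00 |  |  | 114710.00 | 343355.00
x̄ = 114710.00 / 4930.00 = 23.27 in
ȳ = 343355.00 / 4930.00 = 69.65 in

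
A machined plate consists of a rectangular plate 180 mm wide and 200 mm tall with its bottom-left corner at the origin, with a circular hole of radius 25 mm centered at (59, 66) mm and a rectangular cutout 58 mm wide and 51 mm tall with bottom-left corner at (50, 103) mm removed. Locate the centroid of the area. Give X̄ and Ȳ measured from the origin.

X̄ = 93.01 mm, Ȳ = 99.44 mm

Part | A | x̄ᵢ | ȳᵢ | A·x̄ᵢ | A·ȳᵢ
plate | 36000.00 | 90.00 | 100.00 | 3240000.00 | 3600000.00
hole 1 | -1963.50 | 59.00 | 66.00 | -115846.23 | -129590.70
hole 2 | -2958.00 | 79.00 | 128.50 | -233682.00 | -380103.00
Σ | 31078.50 |  |  | 2890471.77 | 3090306.30
X̄ = 2890471.77 / 31078.50 = 93.01 mm
Ȳ = 3090306.30 / 31078.50 = 99.44 mm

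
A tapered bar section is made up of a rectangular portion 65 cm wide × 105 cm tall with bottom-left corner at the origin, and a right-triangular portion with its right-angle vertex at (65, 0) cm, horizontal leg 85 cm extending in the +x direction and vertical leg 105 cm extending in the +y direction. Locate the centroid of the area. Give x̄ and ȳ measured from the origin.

rectangular portion: A = 65 × 105 = 6825.00, centroid at (32.50, 52.50).
triangular portion: A = ½·85·105 = 4462.50, centroid at (93.33, 35.00).
ΣA = 11287.50 cm²
ΣAx̄ = (6825.00)(32.50) + (4462.50)(93.33) = 638312.50 cm³
ΣAȳ = (6825.00)(52.50) + (4462.50)(35.00) = 514500.00 cm³
x̄ = 638312.50 / 11287.50 = 56.55 cm
ȳ = 514500.00 / 11287.50 = 45.58 cm

x̄ = 56.55 cm, ȳ = 45.58 cm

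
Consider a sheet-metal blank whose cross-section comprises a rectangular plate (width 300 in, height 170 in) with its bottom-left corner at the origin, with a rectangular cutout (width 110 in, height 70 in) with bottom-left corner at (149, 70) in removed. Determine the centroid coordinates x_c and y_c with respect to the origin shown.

plate: A = 300 × 170 = 51000.00, centroid at (150.00, 85.00).
hole: A = −(110 × 70) = -7700.00, centroid at (204.00, 105.00).
ΣA = 43300.00 in²
ΣAx_c = (51000.00)(150.00) + (-7700.00)(204.00) = 6079200.00 in³
ΣAy_c = (51000.00)(85.00) + (-7700.00)(105.00) = 3526500.00 in³
x_c = 6079200.00 / 43300.00 = 140.40 in
y_c = 3526500.00 / 43300.00 = 81.44 in

x_c = 140.40 in, y_c = 81.44 in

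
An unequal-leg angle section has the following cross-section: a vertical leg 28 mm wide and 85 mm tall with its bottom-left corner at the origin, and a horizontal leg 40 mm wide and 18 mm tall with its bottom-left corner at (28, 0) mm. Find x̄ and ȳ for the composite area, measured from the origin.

vertical leg: A = 28 × 85 = 2380.00, centroid at (14.00, 42.50).
horizontal leg: A = 40 × 18 = 720.00, centroid at (48.00, 9.00).
ΣA = 3100.00 mm², ΣAx̄ = 67880.00 mm³, ΣAȳ = 107630.00 mm³.
x̄ = 67880.00/3100.00 = 21.90 mm; ȳ = 107630.00/3100.00 = 34.72 mm.

x̄ = 21.90 mm, ȳ = 34.72 mm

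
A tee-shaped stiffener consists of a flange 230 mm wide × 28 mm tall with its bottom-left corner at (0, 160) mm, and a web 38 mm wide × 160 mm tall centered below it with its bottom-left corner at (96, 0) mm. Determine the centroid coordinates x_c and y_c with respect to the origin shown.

x_c = 115.00 mm, y_c = 128.35 mm

web: A = 38 × 160 = 6080.00, centroid at (115.00, 80.00).
flange: A = 230 × 28 = 6440.00, centroid at (115.00, 174.00).
ΣA = 12520.00 mm²
ΣAx_c = (6080.00)(115.00) + (6440.00)(115.00) = 1439800.00 mm³
ΣAy_c = (6080.00)(80.00) + (6440.00)(174.00) = 1606960.00 mm³
x_c = 1439800.00 / 12520.00 = 115.00 mm
y_c = 1606960.00 / 12520.00 = 128.35 mm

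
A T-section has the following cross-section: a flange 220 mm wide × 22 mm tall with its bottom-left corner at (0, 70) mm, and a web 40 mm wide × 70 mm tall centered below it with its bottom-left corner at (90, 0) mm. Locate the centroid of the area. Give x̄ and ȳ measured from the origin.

x̄ = 110.00 mm, ȳ = 64.14 mm

web: A = 40 × 70 = 2800.00, centroid at (110.00, 35.00).
flange: A = 220 × 22 = 4840.00, centroid at (110.00, 81.00).
ΣA = 7640.00 mm², ΣAx̄ = 840400.00 mm³, ΣAȳ = 490040.00 mm³.
x̄ = 840400.00/7640.00 = 110.00 mm; ȳ = 490040.00/7640.00 = 64.14 mm.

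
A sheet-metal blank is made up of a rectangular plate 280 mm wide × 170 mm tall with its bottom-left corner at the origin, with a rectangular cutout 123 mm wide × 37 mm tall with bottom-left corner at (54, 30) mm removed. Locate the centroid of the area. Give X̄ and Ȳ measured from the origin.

X̄ = 142.59 mm, Ȳ = 88.86 mm

Part | A | x̄ᵢ | ȳᵢ | A·x̄ᵢ | A·ȳᵢ
plate | 47600.00 | 140.00 | 85.00 | 6664000.00 | 4046000.00
hole | -4551.00 | 115.50 | 48.50 | -525640.50 | -220723.50
Σ | 43049.00 |  |  | 6138359.50 | 3825276.50
X̄ = 6138359.50 / 43049.00 = 142.59 mm
Ȳ = 3825276.50 / 43049.00 = 88.86 mm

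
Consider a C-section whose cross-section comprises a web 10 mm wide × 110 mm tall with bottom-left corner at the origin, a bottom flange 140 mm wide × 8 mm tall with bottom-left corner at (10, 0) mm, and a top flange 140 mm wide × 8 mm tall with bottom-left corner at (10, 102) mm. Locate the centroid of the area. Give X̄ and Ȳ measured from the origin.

Part | A | x̄ᵢ | ȳᵢ | A·x̄ᵢ | A·ȳᵢ
web | 1100.00 | 5.00 | 55.00 | 5500.00 | 60500.00
bottom flange | 1120.00 | 80.00 | 4.00 | 89600.00 | 4480.00
top flange | 1120.00 | 80.00 | 106.00 | 89600.00 | 118720.00
Σ | 3340.00 |  |  | 184700.00 | 183700.00
X̄ = 184700.00 / 3340.00 = 55.30 mm
Ȳ = 183700.00 / 3340.00 = 55.00 mm

X̄ = 55.30 mm, Ȳ = 55.00 mm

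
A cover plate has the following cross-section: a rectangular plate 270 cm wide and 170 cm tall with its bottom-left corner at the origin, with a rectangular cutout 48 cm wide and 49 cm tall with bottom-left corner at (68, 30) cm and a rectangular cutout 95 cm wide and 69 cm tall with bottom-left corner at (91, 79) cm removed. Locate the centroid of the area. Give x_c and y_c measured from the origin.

x_c = 137.11 cm, y_c = 81.89 cm

Part | A | x̄ᵢ | ȳᵢ | A·x̄ᵢ | A·ȳᵢ
plate | 45900.00 | 135.00 | 85.00 | 6196500.00 | 3901500.00
hole 1 | -2352.00 | 92.00 | 54.50 | -216384.00 | -128184.00
hole 2 | -6555.00 | 138.50 | 113.50 | -907867.50 | -743992.50
Σ | 36993.00 |  |  | 5072248.50 | 3029323.50
x_c = 5072248.50 / 36993.00 = 137.11 cm
y_c = 3029323.50 / 36993.00 = 81.89 cm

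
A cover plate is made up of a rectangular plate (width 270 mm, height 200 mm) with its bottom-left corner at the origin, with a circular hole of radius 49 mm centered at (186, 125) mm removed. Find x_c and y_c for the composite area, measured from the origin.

x_c = 126.72 mm, y_c = 95.94 mm

plate: A = 270 × 200 = 54000.00, centroid at (135.00, 100.00).
hole: A = −π·49² = -7542.96, centroid at (186.00, 125.00).
ΣA = 46457.04 mm²
ΣAx_c = (54000.00)(135.00) + (-7542.96)(186.00) = 5887008.70 mm³
ΣAy_c = (54000.00)(100.00) + (-7542.96)(125.00) = 4457129.50 mm³
x_c = 5887008.70 / 46457.04 = 126.72 mm
y_c = 4457129.50 / 46457.04 = 95.94 mm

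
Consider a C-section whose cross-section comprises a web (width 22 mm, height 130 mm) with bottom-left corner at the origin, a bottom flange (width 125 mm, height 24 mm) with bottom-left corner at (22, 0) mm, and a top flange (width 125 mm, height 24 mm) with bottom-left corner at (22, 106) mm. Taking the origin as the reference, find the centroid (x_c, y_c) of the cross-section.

x_c = 60.77 mm, y_c = 65.00 mm

web: A = 22 × 130 = 2860.00, centroid at (11.00, 65.00).
bottom flange: A = 125 × 24 = 3000.00, centroid at (84.50, 12.00).
top flange: A = 125 × 24 = 3000.00, centroid at (84.50, 118.00).
ΣA = 8860.00 mm²
ΣAx_c = (2860.00)(11.00) + (3000.00)(84.50) + (3000.00)(84.50) = 538460.00 mm³
ΣAy_c = (2860.00)(65.00) + (3000.00)(12.00) + (3000.00)(118.00) = 575900.00 mm³
x_c = 538460.00 / 8860.00 = 60.77 mm
y_c = 575900.00 / 8860.00 = 65.00 mm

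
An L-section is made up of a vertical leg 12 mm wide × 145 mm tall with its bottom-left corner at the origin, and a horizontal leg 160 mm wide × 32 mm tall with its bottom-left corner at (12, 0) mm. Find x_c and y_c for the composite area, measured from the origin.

x_c = 70.19 mm, y_c = 30.33 mm

vertical leg: A = 12 × 145 = 1740.00, centroid at (6.00, 72.50).
horizontal leg: A = 160 × 32 = 5120.00, centroid at (92.00, 16.00).
ΣA = 6860.00 mm²
ΣAx_c = (1740.00)(6.00) + (5120.00)(92.00) = 481480.00 mm³
ΣAy_c = (1740.00)(72.50) + (5120.00)(16.00) = 208070.00 mm³
x_c = 481480.00 / 6860.00 = 70.19 mm
y_c = 208070.00 / 6860.00 = 30.33 mm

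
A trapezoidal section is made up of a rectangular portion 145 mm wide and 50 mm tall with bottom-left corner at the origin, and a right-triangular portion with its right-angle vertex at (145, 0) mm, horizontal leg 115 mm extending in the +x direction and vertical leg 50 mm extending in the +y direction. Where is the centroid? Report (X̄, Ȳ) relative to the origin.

X̄ = 103.97 mm, Ȳ = 22.63 mm

rectangular portion: A = 145 × 50 = 7250.00, centroid at (72.50, 25.00).
triangular portion: A = ½·115·50 = 2875.00, centroid at (183.33, 16.67).
ΣA = 10125.00 mm², ΣAX̄ = 1052708.33 mm³, ΣAȲ = 229166.67 mm³.
X̄ = 1052708.33/10125.00 = 103.97 mm; Ȳ = 229166.67/10125.00 = 22.63 mm.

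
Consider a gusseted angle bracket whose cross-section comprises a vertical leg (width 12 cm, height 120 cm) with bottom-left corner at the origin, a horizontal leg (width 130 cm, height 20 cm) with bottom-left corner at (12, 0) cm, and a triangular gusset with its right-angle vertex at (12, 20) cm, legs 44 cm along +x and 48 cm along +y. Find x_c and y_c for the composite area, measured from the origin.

x_c = 46.51 cm, y_c = 29.52 cm

Part | A | x̄ᵢ | ȳᵢ | A·x̄ᵢ | A·ȳᵢ
vertical leg | 1440.00 | 6.00 | 60.00 | 8640.00 | 86400.00
horizontal leg | 2600.00 | 77.00 | 10.00 | 200200.00 | 26000.00
gusset | 1056.00 | 26.67 | 36.00 | 28160.00 | 38016.00
Σ | 5096.00 |  |  | 237000.00 | 150416.00
x_c = 237000.00 / 5096.00 = 46.51 cm
y_c = 150416.00 / 5096.00 = 29.52 cm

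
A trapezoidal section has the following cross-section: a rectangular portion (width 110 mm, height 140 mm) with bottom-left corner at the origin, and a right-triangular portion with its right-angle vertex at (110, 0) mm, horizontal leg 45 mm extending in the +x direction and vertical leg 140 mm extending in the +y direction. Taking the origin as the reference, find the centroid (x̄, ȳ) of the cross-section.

x̄ = 66.89 mm, ȳ = 66.04 mm

rectangular portion: A = 110 × 140 = 15400.00, centroid at (55.00, 70.00).
triangular portion: A = ½·45·140 = 3150.00, centroid at (125.00, 46.67).
ΣA = 18550.00 mm², ΣAx̄ = 1240750.00 mm³, ΣAȳ = 1225000.00 mm³.
x̄ = 1240750.00/18550.00 = 66.89 mm; ȳ = 1225000.00/18550.00 = 66.04 mm.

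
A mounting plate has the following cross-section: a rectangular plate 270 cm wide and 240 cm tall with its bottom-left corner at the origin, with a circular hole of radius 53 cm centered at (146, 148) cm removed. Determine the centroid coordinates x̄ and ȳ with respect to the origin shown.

Part | A | x̄ᵢ | ȳᵢ | A·x̄ᵢ | A·ȳᵢ
plate | 64800.00 | 135.00 | 120.00 | 8748000.00 | 7776000.00
hole | -8824.73 | 146.00 | 148.00 | -1288411.13 | -1306060.60
Σ | 55975.27 |  |  | 7459588.87 | 6469939.40
x̄ = 7459588.87 / 55975.27 = 133.27 cm
ȳ = 6469939.40 / 55975.27 = 115.59 cm

x̄ = 133.27 cm, ȳ = 115.59 cm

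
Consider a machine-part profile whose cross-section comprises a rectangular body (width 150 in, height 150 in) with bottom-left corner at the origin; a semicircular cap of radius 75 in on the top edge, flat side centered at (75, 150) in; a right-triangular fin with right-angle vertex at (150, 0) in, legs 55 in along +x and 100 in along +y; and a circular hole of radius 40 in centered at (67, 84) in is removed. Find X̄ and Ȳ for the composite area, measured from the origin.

rectangular body: A = 150 × 150 = 22500.00, centroid at (75.00, 75.00).
semicircular top: A = ½π·75² = 8835.73, centroid at (75.00, 181.83).
triangular fin: A = ½·55·100 = 2750.00, centroid at (168.33, 33.33).
hole: A = −π·40² = -5026.55, centroid at (67.00, 84.00).
ΣA = 29059.18 in², ΣAX̄ = 2476317.63 in³, ΣAȲ = 2963546.01 in³.
X̄ = 2476317.63/29059.18 = 85.22 in; Ȳ = 2963546.01/29059.18 = 101.98 in.

X̄ = 85.22 in, Ȳ = 101.98 in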